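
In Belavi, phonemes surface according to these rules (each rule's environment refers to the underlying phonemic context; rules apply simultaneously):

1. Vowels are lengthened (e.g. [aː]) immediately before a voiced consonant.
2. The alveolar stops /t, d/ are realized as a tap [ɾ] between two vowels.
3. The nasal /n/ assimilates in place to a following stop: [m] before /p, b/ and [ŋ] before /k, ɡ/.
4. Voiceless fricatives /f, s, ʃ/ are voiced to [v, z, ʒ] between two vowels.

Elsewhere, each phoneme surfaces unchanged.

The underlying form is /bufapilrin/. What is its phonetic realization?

[buvapiːlriːn]

/b/ stays [b].
/u/ — between /b/ and /f/; rule 1 does not apply here → [u].
/f/ — between /u/ and /a/, between two vowels — surfaces as [v] (rule 4).
/a/ (between /f/ and /p/) is in the target of rule 1 but the environment (before a voiced consonant) is not met → [a].
/p/ (between /a/ and /i/): no rule targets it → [p].
/i/ meets the environment for rule 1 (before a voiced consonant) → [iː].
/l/ — not in any rule's target class → [l].
/r/ stays [r].
Rule 1 applies to /i/ (between /r/ and /n/: before a voiced consonant) → [iː].
/n/ — word-final; rule 3 does not apply here → [n].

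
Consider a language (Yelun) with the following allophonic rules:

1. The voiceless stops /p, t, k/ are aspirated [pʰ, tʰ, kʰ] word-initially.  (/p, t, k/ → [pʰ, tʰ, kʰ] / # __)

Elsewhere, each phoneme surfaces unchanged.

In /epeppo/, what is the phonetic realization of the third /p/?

[p]

/p/ (between /p/ and /o/) fails the environment for rule 1, so it stays [p].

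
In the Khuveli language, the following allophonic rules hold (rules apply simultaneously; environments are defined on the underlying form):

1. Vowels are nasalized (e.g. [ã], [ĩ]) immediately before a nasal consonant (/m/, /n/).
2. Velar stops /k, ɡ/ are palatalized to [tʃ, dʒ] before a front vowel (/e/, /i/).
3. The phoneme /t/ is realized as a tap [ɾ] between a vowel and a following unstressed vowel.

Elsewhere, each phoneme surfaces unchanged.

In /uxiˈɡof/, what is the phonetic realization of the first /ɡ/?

[ɡ]

/ɡ/ — between /i/ and /o/; rule 2 does not apply here → [ɡ].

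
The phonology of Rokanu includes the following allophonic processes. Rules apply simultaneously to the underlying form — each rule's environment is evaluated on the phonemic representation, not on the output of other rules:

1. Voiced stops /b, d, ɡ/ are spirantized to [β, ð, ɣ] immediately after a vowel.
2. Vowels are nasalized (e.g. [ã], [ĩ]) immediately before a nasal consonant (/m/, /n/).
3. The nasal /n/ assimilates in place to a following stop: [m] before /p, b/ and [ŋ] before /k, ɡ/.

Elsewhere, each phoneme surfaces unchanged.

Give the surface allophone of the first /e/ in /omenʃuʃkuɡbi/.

[ẽ]

/e/ (between /m/ and /n/) occurs before a nasal consonant → [ẽ] by rule 2.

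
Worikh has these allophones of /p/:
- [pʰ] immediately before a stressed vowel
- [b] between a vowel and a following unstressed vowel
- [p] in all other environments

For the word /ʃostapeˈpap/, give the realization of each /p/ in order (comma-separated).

[b], [pʰ], [p]

Occurrence 1 (position 6): between a vowel and a following unstressed vowel → [b].
Occurrence 2 (position 8): immediately before a stressed vowel → [pʰ].
Occurrence 3 (position 10): no conditioning environment matches → elsewhere allophone [p].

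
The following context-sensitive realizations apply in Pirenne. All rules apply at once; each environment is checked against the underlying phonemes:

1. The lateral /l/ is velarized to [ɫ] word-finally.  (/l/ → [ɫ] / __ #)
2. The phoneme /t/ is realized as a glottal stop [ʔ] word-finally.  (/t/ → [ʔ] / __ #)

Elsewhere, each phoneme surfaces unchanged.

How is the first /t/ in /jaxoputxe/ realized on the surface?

/t/ (between /u/ and /x/): rule 2 targets it, but not word-finally → unchanged [t].

[t]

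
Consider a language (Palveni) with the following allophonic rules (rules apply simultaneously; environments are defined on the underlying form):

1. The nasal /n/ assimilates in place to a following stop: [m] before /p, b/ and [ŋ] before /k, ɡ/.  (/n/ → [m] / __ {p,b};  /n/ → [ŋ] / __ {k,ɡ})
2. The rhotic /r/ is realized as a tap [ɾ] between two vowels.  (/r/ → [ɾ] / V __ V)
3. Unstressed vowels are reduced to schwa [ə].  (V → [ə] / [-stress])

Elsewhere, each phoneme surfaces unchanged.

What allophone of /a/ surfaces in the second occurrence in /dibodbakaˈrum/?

/a/ (between /k/ and /r/) occurs in an unstressed syllable → [ə] by rule 3.

[ə]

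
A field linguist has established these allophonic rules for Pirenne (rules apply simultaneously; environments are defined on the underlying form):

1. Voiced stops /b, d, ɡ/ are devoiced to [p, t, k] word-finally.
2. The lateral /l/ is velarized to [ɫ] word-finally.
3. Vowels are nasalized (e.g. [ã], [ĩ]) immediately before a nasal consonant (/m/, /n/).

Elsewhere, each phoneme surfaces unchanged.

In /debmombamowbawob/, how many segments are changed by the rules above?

Segments that undergo a rule: /o/ → [õ] (rule 3); /a/ → [ã] (rule 3); /b/ → [p] (rule 1).
All other segments surface unchanged.

3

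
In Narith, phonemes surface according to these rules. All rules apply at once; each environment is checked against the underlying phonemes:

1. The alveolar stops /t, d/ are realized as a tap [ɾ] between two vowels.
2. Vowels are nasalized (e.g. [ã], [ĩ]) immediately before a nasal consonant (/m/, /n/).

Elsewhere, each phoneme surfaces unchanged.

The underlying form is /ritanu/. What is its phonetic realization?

[riɾãnu]

/r/ stays [r].
/i/ — between /r/ and /t/; rule 2 does not apply here → [i].
/t/ meets the environment for rule 1 (between two vowels) → [ɾ].
/a/ meets the environment for rule 2 (before a nasal consonant) → [ã].
/n/ (between /a/ and /u/) is unaffected → [n].
/u/ (word-final) is in the target of rule 2 but the environment (before a nasal consonant) is not met → [u].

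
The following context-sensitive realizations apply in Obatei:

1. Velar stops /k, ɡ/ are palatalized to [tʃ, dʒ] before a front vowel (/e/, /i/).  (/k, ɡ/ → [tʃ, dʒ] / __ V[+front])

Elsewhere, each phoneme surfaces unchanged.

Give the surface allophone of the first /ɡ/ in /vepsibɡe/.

/ɡ/ (between /b/ and /e/): before a front vowel, so rule 1 applies → [dʒ].

[dʒ]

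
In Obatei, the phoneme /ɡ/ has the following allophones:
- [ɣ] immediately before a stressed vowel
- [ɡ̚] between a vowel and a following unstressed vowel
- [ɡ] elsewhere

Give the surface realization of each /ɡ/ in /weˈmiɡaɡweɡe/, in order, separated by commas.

[ɡ̚], [ɡ], [ɡ̚]

Occurrence 1 (position 5): between a vowel and a following unstressed vowel → [ɡ̚].
Occurrence 2 (position 7): no conditioning environment matches → elsewhere allophone [ɡ].
Occurrence 3 (position 10): between a vowel and a following unstressed vowel → [ɡ̚].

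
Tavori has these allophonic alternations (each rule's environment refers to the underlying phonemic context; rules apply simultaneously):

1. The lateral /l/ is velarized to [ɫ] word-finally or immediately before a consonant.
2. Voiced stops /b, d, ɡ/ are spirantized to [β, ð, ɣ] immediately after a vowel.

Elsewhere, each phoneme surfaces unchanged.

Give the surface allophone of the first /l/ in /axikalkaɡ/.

[ɫ]

Rule 1 applies to /l/ (between /a/ and /k/: word-finally or immediately before a consonant) → [ɫ].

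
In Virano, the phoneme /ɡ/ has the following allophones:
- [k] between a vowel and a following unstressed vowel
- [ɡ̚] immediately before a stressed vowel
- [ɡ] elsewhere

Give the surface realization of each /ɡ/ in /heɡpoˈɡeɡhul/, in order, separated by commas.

[ɡ], [ɡ̚], [ɡ]

Occurrence 1 (position 3): no conditioning environment matches → elsewhere allophone [ɡ].
Occurrence 2 (position 6): immediately before a stressed vowel → [ɡ̚].
Occurrence 3 (position 8): no conditioning environment matches → elsewhere allophone [ɡ].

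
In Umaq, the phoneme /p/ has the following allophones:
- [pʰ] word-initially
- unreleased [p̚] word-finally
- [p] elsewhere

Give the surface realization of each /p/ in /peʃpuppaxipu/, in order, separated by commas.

[pʰ], [p], [p], [p], [p]

Occurrence 1 (position 1): word-initially → [pʰ].
Occurrence 2 (position 4): no conditioning environment matches → elsewhere allophone [p].
Occurrence 3 (position 6): no conditioning environment matches → elsewhere allophone [p].
Occurrence 4 (position 7): no conditioning environment matches → elsewhere allophone [p].
Occurrence 5 (position 11): no conditioning environment matches → elsewhere allophone [p].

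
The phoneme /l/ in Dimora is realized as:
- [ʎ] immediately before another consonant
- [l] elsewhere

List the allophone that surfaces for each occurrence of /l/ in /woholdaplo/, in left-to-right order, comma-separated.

Occurrence 1 (position 5): immediately before another consonant → [ʎ].
Occurrence 2 (position 9): no conditioning environment matches → elsewhere allophone [l].

[ʎ], [l]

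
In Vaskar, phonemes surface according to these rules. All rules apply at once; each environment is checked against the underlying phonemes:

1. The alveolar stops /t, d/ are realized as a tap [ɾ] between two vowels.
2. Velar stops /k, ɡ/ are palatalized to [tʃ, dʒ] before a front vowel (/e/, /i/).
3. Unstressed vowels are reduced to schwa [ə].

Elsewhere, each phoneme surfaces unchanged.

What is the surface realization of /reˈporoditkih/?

/r/ — not in any rule's target class → [r].
/e/ (between /r/ and /p/): in an unstressed syllable, so rule 3 applies → [ə].
/p/ — not in any rule's target class → [p].
/o/ — between /p/ and /r/; rule 3 does not apply here → [o].
/r/ — not in any rule's target class → [r].
/o/ (between /r/ and /d/) occurs in an unstressed syllable → [ə] by rule 3.
Rule 1 applies to /d/ (between /o/ and /i/: between two vowels) → [ɾ].
/i/ meets the environment for rule 3 (in an unstressed syllable) → [ə].
/t/ (between /i/ and /k/): rule 1 targets it, but not between two vowels → unchanged [t].
/k/ meets the environment for rule 2 (before a front vowel) → [tʃ].
/i/ meets the environment for rule 3 (in an unstressed syllable) → [ə].
/h/ stays [h].

[rəˈporəɾəttʃəh]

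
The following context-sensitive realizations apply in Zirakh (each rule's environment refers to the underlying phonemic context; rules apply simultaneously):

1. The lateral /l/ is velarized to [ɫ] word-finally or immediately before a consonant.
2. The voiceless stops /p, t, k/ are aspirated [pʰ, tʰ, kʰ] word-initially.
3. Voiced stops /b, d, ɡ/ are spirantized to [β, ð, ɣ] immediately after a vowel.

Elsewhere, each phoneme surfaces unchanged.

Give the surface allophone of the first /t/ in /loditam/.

[t]

/t/ — between /i/ and /a/; rule 2 does not apply here → [t].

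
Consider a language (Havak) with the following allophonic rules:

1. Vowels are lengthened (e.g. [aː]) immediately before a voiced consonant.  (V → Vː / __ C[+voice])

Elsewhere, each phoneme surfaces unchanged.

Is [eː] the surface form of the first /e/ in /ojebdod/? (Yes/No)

/e/ (between /j/ and /b/) occurs before a voiced consonant → [eː] by rule 1.
The actual realization is [eː], which matches [eː].

Yes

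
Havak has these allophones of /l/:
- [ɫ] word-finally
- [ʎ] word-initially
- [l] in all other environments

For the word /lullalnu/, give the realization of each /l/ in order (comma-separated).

Occurrence 1 (position 1): word-initially → [ʎ].
Occurrence 2 (position 3): no conditioning environment matches → elsewhere allophone [l].
Occurrence 3 (position 4): no conditioning environment matches → elsewhere allophone [l].
Occurrence 4 (position 6): no conditioning environment matches → elsewhere allophone [l].

[ʎ], [l], [l], [l]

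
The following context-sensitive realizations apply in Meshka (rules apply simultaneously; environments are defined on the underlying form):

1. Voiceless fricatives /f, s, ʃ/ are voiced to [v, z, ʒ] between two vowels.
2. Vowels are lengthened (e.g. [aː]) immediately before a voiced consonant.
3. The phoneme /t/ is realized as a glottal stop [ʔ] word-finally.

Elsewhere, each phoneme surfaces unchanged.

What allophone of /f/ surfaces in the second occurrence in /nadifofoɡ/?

/f/ (between /o/ and /o/) occurs between two vowels → [v] by rule 1.

[v]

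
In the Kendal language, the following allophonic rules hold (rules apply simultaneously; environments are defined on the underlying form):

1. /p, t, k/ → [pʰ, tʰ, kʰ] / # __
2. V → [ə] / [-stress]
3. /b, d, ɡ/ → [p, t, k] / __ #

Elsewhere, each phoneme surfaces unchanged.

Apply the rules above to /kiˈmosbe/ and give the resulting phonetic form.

[kʰəˈmosbə]

/k/ (word-initial) occurs word-initially → [kʰ] by rule 1.
/i/ — between /k/ and /m/, in an unstressed syllable — surfaces as [ə] (rule 2).
/m/ — not in any rule's target class → [m].
/o/ (between /m/ and /s/): rule 2 targets it, but not in an unstressed syllable → unchanged [o].
/s/ stays [s].
/b/ (between /s/ and /e/): rule 3 targets it, but not word-finally → unchanged [b].
Rule 2 applies to /e/ (word-final: in an unstressed syllable) → [ə].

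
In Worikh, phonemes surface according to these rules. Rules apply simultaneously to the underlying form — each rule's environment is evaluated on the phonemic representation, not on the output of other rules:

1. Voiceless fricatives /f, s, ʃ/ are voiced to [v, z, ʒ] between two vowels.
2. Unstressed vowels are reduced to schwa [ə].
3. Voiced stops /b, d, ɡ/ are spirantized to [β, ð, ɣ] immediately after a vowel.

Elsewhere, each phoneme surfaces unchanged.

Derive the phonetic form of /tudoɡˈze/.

/u/ (between /t/ and /d/) occurs in an unstressed syllable → [ə] by rule 2.
/d/ — between /u/ and /o/, immediately after a vowel — surfaces as [ð] (rule 3).
/o/ meets the environment for rule 2 (in an unstressed syllable) → [ə].
/ɡ/ — between /o/ and /z/, immediately after a vowel — surfaces as [ɣ] (rule 3).
/e/ (word-final) fails the environment for rule 2, so it stays [e].

[təðəɣˈze]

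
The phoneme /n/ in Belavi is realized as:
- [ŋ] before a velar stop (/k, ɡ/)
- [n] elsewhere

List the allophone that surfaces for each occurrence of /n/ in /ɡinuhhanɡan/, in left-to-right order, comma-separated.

[n], [ŋ], [n]

Occurrence 1 (position 3): no conditioning environment matches → elsewhere allophone [n].
Occurrence 2 (position 8): before a velar stop → [ŋ].
Occurrence 3 (position 11): no conditioning environment matches → elsewhere allophone [n].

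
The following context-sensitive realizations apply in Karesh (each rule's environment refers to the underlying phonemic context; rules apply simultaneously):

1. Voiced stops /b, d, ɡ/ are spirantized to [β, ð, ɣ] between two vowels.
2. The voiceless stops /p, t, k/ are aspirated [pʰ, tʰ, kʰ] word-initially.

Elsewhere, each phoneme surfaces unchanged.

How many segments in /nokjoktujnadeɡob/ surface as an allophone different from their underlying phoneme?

Segments that undergo a rule: /d/ → [ð] (rule 1); /ɡ/ → [ɣ] (rule 1).
All other segments surface unchanged.

2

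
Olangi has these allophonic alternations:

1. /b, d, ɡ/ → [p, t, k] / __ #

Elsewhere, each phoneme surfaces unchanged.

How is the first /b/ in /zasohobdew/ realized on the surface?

/b/ (between /o/ and /d/): rule 1 targets it, but not word-finally → unchanged [b].

[b]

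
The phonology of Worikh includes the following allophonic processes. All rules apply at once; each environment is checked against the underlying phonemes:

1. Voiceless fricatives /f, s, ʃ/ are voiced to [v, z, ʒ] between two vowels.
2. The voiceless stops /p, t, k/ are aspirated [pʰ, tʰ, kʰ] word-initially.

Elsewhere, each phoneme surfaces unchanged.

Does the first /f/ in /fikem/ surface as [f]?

Yes

/f/ — word-initial; rule 1 does not apply here → [f].
The actual realization is [f], which matches [f].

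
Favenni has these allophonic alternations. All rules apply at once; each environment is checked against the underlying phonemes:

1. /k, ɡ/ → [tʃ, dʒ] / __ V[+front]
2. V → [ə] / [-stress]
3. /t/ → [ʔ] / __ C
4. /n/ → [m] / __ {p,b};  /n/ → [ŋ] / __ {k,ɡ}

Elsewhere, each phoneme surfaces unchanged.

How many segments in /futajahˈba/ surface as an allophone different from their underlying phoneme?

3

Segments that undergo a rule: /u/ → [ə] (rule 2); /a/ → [ə] (rule 2); /a/ → [ə] (rule 2).
All other segments surface unchanged.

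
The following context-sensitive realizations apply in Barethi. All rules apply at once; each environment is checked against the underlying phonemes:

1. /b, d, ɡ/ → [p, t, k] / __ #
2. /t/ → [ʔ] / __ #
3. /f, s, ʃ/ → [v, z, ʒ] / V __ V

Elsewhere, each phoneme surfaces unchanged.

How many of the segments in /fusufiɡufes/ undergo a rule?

3

Segments that undergo a rule: /s/ → [z] (rule 3); /f/ → [v] (rule 3); /f/ → [v] (rule 3).
All other segments surface unchanged.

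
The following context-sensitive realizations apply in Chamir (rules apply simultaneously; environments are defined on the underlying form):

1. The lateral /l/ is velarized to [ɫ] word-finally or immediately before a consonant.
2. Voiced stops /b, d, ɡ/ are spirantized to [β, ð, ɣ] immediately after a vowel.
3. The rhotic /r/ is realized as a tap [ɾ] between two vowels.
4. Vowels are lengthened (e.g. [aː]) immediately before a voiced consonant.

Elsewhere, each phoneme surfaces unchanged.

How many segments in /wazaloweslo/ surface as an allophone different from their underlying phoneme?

3

Segments that undergo a rule: /a/ → [aː] (rule 4); /a/ → [aː] (rule 4); /o/ → [oː] (rule 4).
All other segments surface unchanged.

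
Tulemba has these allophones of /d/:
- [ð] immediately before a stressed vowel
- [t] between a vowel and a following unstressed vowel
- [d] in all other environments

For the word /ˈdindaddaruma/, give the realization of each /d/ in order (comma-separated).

[ð], [d], [d], [d]

Occurrence 1 (position 1): immediately before a stressed vowel → [ð].
Occurrence 2 (position 4): no conditioning environment matches → elsewhere allophone [d].
Occurrence 3 (position 6): no conditioning environment matches → elsewhere allophone [d].
Occurrence 4 (position 7): no conditioning environment matches → elsewhere allophone [d].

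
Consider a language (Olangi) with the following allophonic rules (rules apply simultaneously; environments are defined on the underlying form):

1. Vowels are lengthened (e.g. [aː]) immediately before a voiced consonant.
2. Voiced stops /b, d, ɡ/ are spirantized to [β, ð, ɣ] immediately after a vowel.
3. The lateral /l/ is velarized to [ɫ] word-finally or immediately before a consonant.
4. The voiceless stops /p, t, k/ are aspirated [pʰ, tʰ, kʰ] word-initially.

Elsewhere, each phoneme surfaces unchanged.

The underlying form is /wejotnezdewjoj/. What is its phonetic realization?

[weːjotneːzdeːwjoːj]

/w/ (word-initial) is unaffected → [w].
/e/ (between /w/ and /j/): before a voiced consonant, so rule 1 applies → [eː].
/j/ stays [j].
/o/ (between /j/ and /t/) fails the environment for rule 1, so it stays [o].
/t/ (between /o/ and /n/) fails the environment for rule 4, so it stays [t].
/n/ (between /t/ and /e/): no rule targets it → [n].
Rule 1 applies to /e/ (between /n/ and /z/: before a voiced consonant) → [eː].
/z/ stays [z].
/d/ — between /z/ and /e/; rule 2 does not apply here → [d].
Rule 1 applies to /e/ (between /d/ and /w/: before a voiced consonant) → [eː].
/w/ stays [w].
/j/ — not in any rule's target class → [j].
Rule 1 applies to /o/ (between /j/ and /j/: before a voiced consonant) → [oː].
/j/ (word-final) is unaffected → [j].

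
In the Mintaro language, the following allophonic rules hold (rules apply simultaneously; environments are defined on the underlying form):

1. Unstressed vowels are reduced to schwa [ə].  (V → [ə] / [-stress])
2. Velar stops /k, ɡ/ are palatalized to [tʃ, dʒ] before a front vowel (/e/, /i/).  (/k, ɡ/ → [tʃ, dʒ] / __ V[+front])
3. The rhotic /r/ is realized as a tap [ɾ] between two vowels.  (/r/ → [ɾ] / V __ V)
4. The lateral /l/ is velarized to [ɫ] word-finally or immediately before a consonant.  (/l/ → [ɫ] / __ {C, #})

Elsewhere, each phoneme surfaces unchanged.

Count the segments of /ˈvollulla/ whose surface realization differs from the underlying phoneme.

4

Segments that undergo a rule: /l/ → [ɫ] (rule 4); /u/ → [ə] (rule 1); /l/ → [ɫ] (rule 4); /a/ → [ə] (rule 1).
All other segments surface unchanged.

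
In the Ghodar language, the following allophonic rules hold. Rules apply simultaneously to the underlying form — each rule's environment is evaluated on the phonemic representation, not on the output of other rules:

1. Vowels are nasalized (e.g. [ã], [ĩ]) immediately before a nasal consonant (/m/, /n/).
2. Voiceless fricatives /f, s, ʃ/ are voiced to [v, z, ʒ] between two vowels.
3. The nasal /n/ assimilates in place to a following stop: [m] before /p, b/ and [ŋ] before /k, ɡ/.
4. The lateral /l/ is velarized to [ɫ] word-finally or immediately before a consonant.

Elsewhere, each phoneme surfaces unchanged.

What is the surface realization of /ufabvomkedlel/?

/u/ (word-initial) fails the environment for rule 1, so it stays [u].
/f/ (between /u/ and /a/) occurs between two vowels → [v] by rule 2.
/a/ — between /f/ and /b/; rule 1 does not apply here → [a].
/b/ stays [b].
/v/ (between /b/ and /o/) is unaffected → [v].
/o/ (between /v/ and /m/): before a nasal consonant, so rule 1 applies → [õ].
/m/ (between /o/ and /k/) is unaffected → [m].
/k/ (between /m/ and /e/) is unaffected → [k].
/e/ — between /k/ and /d/; rule 1 does not apply here → [e].
/d/ stays [d].
/l/ — between /d/ and /e/; rule 4 does not apply here → [l].
/e/ (between /l/ and /l/) is in the target of rule 1 but the environment (before a nasal consonant) is not met → [e].
/l/ (word-final) occurs word-finally or immediately before a consonant → [ɫ] by rule 4.

[uvabvõmkedleɫ]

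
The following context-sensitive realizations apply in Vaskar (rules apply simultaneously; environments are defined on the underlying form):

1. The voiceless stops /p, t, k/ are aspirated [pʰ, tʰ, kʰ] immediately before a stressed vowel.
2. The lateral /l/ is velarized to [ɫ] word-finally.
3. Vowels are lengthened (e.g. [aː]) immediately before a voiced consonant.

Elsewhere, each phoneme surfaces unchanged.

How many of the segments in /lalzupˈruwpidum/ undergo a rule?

4

Segments that undergo a rule: /a/ → [aː] (rule 3); /u/ → [uː] (rule 3); /i/ → [iː] (rule 3); /u/ → [uː] (rule 3).
All other segments surface unchanged.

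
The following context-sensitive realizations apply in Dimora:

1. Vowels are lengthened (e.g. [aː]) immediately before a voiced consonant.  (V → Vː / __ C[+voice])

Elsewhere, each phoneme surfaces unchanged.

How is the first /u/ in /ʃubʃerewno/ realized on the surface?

[uː]

/u/ — between /ʃ/ and /b/, before a voiced consonant — surfaces as [uː] (rule 1).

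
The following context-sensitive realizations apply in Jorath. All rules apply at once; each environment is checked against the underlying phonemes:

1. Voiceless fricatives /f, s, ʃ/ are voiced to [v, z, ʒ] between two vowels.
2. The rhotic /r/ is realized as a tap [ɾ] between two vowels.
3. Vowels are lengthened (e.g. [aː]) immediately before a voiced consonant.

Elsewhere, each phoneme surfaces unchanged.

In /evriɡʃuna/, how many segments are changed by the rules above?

Segments that undergo a rule: /e/ → [eː] (rule 3); /i/ → [iː] (rule 3); /u/ → [uː] (rule 3).
All other segments surface unchanged.

3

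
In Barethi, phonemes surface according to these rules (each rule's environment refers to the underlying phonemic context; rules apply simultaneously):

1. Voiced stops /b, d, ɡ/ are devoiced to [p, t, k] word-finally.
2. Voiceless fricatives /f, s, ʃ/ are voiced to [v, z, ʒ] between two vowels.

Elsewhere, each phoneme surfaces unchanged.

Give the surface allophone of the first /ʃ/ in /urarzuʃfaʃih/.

/ʃ/ (between /u/ and /f/) is in the target of rule 2 but the environment (between two vowels) is not met → [ʃ].

[ʃ]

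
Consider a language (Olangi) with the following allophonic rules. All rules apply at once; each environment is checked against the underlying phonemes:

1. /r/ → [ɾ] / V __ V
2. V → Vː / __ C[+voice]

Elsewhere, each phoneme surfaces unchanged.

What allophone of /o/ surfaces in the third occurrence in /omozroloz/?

[oː]

/o/ — between /r/ and /l/, before a voiced consonant — surfaces as [oː] (rule 2).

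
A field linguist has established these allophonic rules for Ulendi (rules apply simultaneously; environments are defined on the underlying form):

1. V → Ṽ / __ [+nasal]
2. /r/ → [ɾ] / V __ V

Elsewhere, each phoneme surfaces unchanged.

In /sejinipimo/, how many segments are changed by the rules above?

Segments that undergo a rule: /i/ → [ĩ] (rule 1); /i/ → [ĩ] (rule 1).
All other segments surface unchanged.

2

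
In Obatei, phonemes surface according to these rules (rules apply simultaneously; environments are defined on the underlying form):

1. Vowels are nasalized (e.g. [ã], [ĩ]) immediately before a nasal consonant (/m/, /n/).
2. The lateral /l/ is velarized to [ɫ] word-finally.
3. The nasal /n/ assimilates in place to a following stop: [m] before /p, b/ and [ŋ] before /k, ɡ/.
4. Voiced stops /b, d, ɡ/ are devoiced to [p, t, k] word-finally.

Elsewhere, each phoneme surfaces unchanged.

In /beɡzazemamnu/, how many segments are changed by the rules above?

2

Segments that undergo a rule: /e/ → [ẽ] (rule 1); /a/ → [ã] (rule 1).
All other segments surface unchanged.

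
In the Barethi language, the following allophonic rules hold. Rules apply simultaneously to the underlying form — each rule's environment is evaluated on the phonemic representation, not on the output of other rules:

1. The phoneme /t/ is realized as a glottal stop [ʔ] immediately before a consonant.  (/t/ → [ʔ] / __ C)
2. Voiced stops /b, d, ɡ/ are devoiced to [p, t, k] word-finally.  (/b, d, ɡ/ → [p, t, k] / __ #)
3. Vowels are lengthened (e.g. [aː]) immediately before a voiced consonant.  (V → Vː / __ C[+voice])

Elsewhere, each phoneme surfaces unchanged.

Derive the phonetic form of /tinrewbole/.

[tiːnreːwboːle]

/t/ (word-initial) fails the environment for rule 1, so it stays [t].
/i/ (between /t/ and /n/) occurs before a voiced consonant → [iː] by rule 3.
/n/ (between /i/ and /r/) is unaffected → [n].
/r/ stays [r].
/e/ (between /r/ and /w/): before a voiced consonant, so rule 3 applies → [eː].
/w/ — not in any rule's target class → [w].
/b/ (between /w/ and /o/) is in the target of rule 2 but the environment (word-finally) is not met → [b].
/o/ (between /b/ and /l/): before a voiced consonant, so rule 3 applies → [oː].
/l/ (between /o/ and /e/): no rule targets it → [l].
/e/ — word-final; rule 3 does not apply here → [e].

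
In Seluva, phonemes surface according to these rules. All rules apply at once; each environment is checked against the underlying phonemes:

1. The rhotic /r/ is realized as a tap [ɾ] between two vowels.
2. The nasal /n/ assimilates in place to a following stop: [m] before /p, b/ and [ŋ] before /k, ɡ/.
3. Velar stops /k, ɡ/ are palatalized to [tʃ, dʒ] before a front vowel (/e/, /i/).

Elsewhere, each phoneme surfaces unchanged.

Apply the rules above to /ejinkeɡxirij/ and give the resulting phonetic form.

/n/ — between /i/ and /k/, before a labial or velar stop — surfaces as [ŋ] (rule 2).
/k/ (between /n/ and /e/) occurs before a front vowel → [tʃ] by rule 3.
/ɡ/ — between /e/ and /x/; rule 3 does not apply here → [ɡ].
/r/ meets the environment for rule 1 (between two vowels) → [ɾ].

[ejiŋtʃeɡxiɾij]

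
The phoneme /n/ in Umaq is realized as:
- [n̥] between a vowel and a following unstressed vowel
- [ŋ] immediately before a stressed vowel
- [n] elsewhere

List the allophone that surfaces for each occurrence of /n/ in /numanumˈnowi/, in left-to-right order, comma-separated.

[n], [n̥], [ŋ]

Occurrence 1 (position 1): no conditioning environment matches → elsewhere allophone [n].
Occurrence 2 (position 5): between a vowel and a following unstressed vowel → [n̥].
Occurrence 3 (position 8): immediately before a stressed vowel → [ŋ].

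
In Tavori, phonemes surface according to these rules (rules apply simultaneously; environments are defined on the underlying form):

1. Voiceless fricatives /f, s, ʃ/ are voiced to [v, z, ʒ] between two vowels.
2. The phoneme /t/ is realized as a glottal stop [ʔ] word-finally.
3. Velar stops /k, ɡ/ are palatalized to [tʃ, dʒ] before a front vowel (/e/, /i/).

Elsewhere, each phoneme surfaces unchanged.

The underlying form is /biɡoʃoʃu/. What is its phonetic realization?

[biɡoʒoʒu]

/b/ stays [b].
/i/ (between /b/ and /ɡ/) is unaffected → [i].
/ɡ/ (between /i/ and /o/) fails the environment for rule 3, so it stays [ɡ].
/o/ (between /ɡ/ and /ʃ/) is unaffected → [o].
/ʃ/ meets the environment for rule 1 (between two vowels) → [ʒ].
/o/ — not in any rule's target class → [o].
/ʃ/ (between /o/ and /u/) occurs between two vowels → [ʒ] by rule 1.
/u/ (word-final) is unaffected → [u].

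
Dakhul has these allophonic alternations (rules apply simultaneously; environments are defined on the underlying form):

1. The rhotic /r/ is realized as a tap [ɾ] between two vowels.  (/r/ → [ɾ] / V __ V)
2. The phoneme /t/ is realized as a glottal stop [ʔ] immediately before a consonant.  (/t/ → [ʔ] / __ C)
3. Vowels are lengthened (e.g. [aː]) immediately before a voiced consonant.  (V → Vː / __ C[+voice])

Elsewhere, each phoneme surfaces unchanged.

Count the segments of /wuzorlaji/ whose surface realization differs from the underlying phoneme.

Segments that undergo a rule: /u/ → [uː] (rule 3); /o/ → [oː] (rule 3); /a/ → [aː] (rule 3).
All other segments surface unchanged.

3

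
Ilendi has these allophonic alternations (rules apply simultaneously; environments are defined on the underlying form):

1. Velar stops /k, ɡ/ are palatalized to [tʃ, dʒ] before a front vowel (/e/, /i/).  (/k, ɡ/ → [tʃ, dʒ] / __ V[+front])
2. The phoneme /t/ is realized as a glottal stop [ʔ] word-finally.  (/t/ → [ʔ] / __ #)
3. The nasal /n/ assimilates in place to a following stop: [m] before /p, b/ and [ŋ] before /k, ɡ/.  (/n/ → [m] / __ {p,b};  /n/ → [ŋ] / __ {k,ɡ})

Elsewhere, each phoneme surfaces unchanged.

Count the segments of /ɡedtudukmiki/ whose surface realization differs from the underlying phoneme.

2

Segments that undergo a rule: /ɡ/ → [dʒ] (rule 1); /k/ → [tʃ] (rule 1).
All other segments surface unchanged.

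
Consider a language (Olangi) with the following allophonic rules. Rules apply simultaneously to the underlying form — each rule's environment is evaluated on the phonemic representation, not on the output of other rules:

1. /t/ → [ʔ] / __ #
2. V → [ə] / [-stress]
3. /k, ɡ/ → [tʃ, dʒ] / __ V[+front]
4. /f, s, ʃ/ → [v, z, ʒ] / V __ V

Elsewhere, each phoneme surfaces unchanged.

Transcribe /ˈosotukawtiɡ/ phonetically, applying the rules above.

[ˈozətəkəwtəɡ]

/o/ (word-initial) fails the environment for rule 2, so it stays [o].
/s/ meets the environment for rule 4 (between two vowels) → [z].
Rule 2 applies to /o/ (between /s/ and /t/: in an unstressed syllable) → [ə].
/t/ (between /o/ and /u/): rule 1 targets it, but not word-finally → unchanged [t].
/u/ — between /t/ and /k/, in an unstressed syllable — surfaces as [ə] (rule 2).
/k/ — between /u/ and /a/; rule 3 does not apply here → [k].
/a/ — between /k/ and /w/, in an unstressed syllable — surfaces as [ə] (rule 2).
/w/ (between /a/ and /t/) is unaffected → [w].
/t/ (between /w/ and /i/): rule 1 targets it, but not word-finally → unchanged [t].
/i/ meets the environment for rule 2 (in an unstressed syllable) → [ə].
/ɡ/ (word-final) is in the target of rule 3 but the environment (before a front vowel) is not met → [ɡ].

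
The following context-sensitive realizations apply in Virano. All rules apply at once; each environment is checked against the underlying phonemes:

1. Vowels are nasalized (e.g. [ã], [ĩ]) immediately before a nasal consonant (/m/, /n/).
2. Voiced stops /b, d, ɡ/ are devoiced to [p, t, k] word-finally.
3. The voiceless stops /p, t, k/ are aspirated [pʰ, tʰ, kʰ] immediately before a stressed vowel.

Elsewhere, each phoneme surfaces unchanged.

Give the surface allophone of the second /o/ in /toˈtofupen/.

[o]

/o/ (between /t/ and /f/): rule 1 targets it, but not before a nasal consonant → unchanged [o].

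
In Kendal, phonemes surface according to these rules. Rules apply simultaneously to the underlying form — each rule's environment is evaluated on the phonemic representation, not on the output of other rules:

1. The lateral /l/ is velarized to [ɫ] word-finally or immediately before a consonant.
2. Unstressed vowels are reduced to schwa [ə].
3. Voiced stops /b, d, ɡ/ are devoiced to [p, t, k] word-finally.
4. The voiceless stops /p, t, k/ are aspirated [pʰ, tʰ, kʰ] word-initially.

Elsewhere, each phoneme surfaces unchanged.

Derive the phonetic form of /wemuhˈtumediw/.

[wəməhˈtumədəw]

/w/ (word-initial) is unaffected → [w].
/e/ — between /w/ and /m/, in an unstressed syllable — surfaces as [ə] (rule 2).
/m/ — not in any rule's target class → [m].
/u/ (between /m/ and /h/): in an unstressed syllable, so rule 2 applies → [ə].
/h/ — not in any rule's target class → [h].
/t/ (between /h/ and /u/): rule 4 targets it, but not word-initially → unchanged [t].
/u/ — between /t/ and /m/; rule 2 does not apply here → [u].
/m/ (between /u/ and /e/): no rule targets it → [m].
/e/ meets the environment for rule 2 (in an unstressed syllable) → [ə].
/d/ (between /e/ and /i/): rule 3 targets it, but not word-finally → unchanged [d].
/i/ (between /d/ and /w/) occurs in an unstressed syllable → [ə] by rule 2.
/w/ stays [w].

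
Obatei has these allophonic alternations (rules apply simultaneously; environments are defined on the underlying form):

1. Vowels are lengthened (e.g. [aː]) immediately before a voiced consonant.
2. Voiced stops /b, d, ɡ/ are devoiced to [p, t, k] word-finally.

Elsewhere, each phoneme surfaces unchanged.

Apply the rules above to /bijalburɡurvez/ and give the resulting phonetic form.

/b/ — word-initial; rule 2 does not apply here → [b].
/i/ meets the environment for rule 1 (before a voiced consonant) → [iː].
/j/ (between /i/ and /a/) is unaffected → [j].
/a/ (between /j/ and /l/): before a voiced consonant, so rule 1 applies → [aː].
/l/ stays [l].
/b/ (between /l/ and /u/): rule 2 targets it, but not word-finally → unchanged [b].
/u/ meets the environment for rule 1 (before a voiced consonant) → [uː].
/r/ (between /u/ and /ɡ/): no rule targets it → [r].
/ɡ/ (between /r/ and /u/) is in the target of rule 2 but the environment (word-finally) is not met → [ɡ].
Rule 1 applies to /u/ (between /ɡ/ and /r/: before a voiced consonant) → [uː].
/r/ — not in any rule's target class → [r].
/v/ (between /r/ and /e/): no rule targets it → [v].
/e/ meets the environment for rule 1 (before a voiced consonant) → [eː].
/z/ (word-final): no rule targets it → [z].

[biːjaːlbuːrɡuːrveːz]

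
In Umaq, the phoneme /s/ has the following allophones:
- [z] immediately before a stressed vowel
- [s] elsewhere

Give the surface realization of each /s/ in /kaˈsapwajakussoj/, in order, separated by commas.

Occurrence 1 (position 3): immediately before a stressed vowel → [z].
Occurrence 2 (position 12): no conditioning environment matches → elsewhere allophone [s].
Occurrence 3 (position 13): no conditioning environment matches → elsewhere allophone [s].

[z], [s], [s]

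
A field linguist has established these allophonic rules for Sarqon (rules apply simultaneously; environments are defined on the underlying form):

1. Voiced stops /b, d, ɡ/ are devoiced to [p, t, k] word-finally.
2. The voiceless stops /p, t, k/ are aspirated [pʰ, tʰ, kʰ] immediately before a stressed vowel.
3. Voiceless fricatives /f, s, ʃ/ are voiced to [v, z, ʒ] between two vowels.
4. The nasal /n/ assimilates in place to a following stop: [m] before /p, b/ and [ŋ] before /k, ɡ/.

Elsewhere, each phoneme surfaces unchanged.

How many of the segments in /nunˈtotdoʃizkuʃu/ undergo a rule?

3

Segments that undergo a rule: /t/ → [tʰ] (rule 2); /ʃ/ → [ʒ] (rule 3); /ʃ/ → [ʒ] (rule 3).
All other segments surface unchanged.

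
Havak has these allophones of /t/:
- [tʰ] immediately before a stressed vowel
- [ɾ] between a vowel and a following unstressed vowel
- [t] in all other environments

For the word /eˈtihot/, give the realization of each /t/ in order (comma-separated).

Occurrence 1 (position 2): immediately before a stressed vowel → [tʰ].
Occurrence 2 (position 6): no conditioning environment matches → elsewhere allophone [t].

[tʰ], [t]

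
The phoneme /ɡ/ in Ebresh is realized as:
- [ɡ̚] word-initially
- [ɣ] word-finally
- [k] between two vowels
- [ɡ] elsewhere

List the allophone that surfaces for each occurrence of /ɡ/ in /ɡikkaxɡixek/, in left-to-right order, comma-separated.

Occurrence 1 (position 1): word-initially → [ɡ̚].
Occurrence 2 (position 7): no conditioning environment matches → elsewhere allophone [ɡ].

[ɡ̚], [ɡ]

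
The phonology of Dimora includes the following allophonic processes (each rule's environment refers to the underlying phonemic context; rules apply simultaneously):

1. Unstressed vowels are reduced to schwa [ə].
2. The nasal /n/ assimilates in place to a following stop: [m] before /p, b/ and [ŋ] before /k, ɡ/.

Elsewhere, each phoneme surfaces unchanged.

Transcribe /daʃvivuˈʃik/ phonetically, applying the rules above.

/d/ (word-initial): no rule targets it → [d].
Rule 1 applies to /a/ (between /d/ and /ʃ/: in an unstressed syllable) → [ə].
/ʃ/ — not in any rule's target class → [ʃ].
/v/ (between /ʃ/ and /i/): no rule targets it → [v].
/i/ meets the environment for rule 1 (in an unstressed syllable) → [ə].
/v/ — not in any rule's target class → [v].
/u/ — between /v/ and /ʃ/, in an unstressed syllable — surfaces as [ə] (rule 1).
/ʃ/ stays [ʃ].
/i/ (between /ʃ/ and /k/): rule 1 targets it, but not in an unstressed syllable → unchanged [i].
/k/ (word-final) is unaffected → [k].

[dəʃvəvəˈʃik]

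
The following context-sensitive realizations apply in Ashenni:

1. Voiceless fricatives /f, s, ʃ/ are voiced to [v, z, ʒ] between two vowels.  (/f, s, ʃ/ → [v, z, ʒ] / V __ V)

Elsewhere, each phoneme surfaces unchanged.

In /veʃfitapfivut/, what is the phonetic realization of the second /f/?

/f/ (between /p/ and /i/): rule 1 targets it, but not between two vowels → unchanged [f].

[f]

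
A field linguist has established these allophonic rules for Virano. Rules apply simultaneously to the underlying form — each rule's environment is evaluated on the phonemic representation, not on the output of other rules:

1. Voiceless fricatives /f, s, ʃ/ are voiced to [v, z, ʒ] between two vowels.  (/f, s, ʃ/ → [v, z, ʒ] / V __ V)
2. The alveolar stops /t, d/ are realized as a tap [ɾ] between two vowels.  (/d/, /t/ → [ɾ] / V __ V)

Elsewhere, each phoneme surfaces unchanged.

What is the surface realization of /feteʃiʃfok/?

[feɾeʒiʃfok]

/f/ (word-initial) is in the target of rule 1 but the environment (between two vowels) is not met → [f].
Rule 2 applies to /t/ (between /e/ and /e/: between two vowels) → [ɾ].
/ʃ/ (between /e/ and /i/) occurs between two vowels → [ʒ] by rule 1.
/ʃ/ — between /i/ and /f/; rule 1 does not apply here → [ʃ].
/f/ — between /ʃ/ and /o/; rule 1 does not apply here → [f].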